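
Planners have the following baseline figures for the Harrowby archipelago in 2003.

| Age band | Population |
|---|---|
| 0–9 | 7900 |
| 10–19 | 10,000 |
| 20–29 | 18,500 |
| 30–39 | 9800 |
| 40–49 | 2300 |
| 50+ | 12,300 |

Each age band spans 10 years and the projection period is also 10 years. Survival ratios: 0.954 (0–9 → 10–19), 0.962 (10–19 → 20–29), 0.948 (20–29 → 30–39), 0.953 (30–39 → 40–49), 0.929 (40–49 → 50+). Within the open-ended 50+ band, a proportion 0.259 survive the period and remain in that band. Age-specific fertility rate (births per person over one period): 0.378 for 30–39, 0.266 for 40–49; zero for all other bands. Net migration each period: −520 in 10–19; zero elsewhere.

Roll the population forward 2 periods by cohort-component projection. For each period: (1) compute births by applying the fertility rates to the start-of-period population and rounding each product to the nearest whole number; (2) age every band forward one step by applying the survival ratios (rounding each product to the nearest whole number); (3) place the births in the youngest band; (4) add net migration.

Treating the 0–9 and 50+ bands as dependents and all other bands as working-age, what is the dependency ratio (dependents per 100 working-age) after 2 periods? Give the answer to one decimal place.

Period 1:
Births: 9800 × 0.378 = 3704  |  2300 × 0.266 = 612 → 4316
10–19: 7900 × 0.954 = 7537
20–29: 10000 × 0.962 = 9620
30–39: 18500 × 0.948 = 17538
40–49: 9800 × 0.953 = 9339
50+: 2300 × 0.929 + 12300 × 0.259 = 2137 + 3186 = 5323
Net migration: 10–19 − 520 → 7017
Giving 4316 / 7017 / 9620 / 17538 / 9339 / 5323.
Period 2:
Births: 17538 × 0.378 = 6629  |  9339 × 0.266 = 2484 → 9113
10–19: 4316 × 0.954 = 4117
20–29: 7017 × 0.962 = 6750
30–39: 9620 × 0.948 = 9120
40–49: 17538 × 0.953 = 16714
50+: 9339 × 0.929 + 5323 × 0.259 = 8676 + 1379 = 10055
Net migration: 10–19 − 520 → 3597
Giving 9113 / 3597 / 6750 / 9120 / 16714 / 10055.
Dependents (band 0–9 + band 50+) = 9113 + 10055 = 19168; working-age = 36181; ratio = 19168/36181 × 100 = 53.0

53.0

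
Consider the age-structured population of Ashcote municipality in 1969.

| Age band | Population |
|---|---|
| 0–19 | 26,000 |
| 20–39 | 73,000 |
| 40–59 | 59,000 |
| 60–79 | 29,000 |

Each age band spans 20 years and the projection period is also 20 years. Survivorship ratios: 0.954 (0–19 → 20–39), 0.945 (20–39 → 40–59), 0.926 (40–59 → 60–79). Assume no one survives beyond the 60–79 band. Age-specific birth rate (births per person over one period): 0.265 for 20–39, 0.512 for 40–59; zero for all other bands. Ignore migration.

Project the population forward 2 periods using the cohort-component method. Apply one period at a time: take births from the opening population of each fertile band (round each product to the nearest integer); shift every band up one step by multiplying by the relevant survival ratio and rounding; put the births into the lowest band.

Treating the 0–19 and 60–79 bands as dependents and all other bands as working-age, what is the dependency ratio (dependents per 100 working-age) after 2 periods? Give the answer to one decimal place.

Period 1.
Births: 73000 * 0.265 = 19345 ; 59000 * 0.512 = 30208 → total 49553
20–39: 26000 * 0.954 = 24804
40–59: 73000 * 0.945 = 68985
60–79: 59000 * 0.926 = 54634
End of period: [49553, 24804, 68985, 54634]
Period 2.
Births: 24804 * 0.265 = 6573 ; 68985 * 0.512 = 35320 → total 41893
20–39: 49553 * 0.954 = 47274
40–59: 24804 * 0.945 = 23440
60–79: 68985 * 0.926 = 63880
End of period: [41893, 47274, 23440, 63880]
Dependents (band 0–19 + band 60–79) = 41893 + 63880 = 105773; working-age = 70714; ratio = 105773/70714 × 100 = 149.6

149.6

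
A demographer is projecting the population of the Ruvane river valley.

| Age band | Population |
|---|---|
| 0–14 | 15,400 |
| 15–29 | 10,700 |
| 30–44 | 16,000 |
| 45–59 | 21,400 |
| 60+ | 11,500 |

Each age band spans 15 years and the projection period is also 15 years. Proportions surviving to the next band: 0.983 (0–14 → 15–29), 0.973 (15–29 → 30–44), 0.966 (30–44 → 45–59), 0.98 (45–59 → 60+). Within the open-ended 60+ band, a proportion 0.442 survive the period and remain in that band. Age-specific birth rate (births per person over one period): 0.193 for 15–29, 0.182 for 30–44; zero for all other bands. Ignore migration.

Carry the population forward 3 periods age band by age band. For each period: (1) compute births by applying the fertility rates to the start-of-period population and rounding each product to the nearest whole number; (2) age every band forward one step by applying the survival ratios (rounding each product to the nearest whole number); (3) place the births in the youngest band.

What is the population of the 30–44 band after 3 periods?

After projecting period 1:
Births: 10700 × 0.193 = 2065  |  16000 × 0.182 = 2912 ⇒ total 4977
15–29: 15400 × 0.983 = 15138
30–44: 10700 × 0.973 = 10411
45–59: 16000 × 0.966 = 15456
60+: 21400 × 0.98 + 11500 × 0.442 = 20972 + 5083 = 26055
End of period: [4977, 15138, 10411, 15456, 26055]
After projecting period 2:
Births: 15138 × 0.193 = 2922  |  10411 × 0.182 = 1895 ⇒ total 4817
15–29: 4977 × 0.983 = 4892
30–44: 15138 × 0.973 = 14729
45–59: 10411 × 0.966 = 10057
60+: 15456 × 0.98 + 26055 × 0.442 = 15147 + 11516 = 26663
End of period: [4817, 4892, 14729, 10057, 26663]
After projecting period 3:
Births: 4892 × 0.193 = 944  |  14729 × 0.182 = 2681 ⇒ total 3625
15–29: 4817 × 0.983 = 4735
30–44: 4892 × 0.973 = 4760
45–59: 14729 × 0.966 = 14228
60+: 10057 × 0.98 + 26663 × 0.442 = 9856 + 11785 = 21641
End of period: [3625, 4735, 4760, 14228, 21641]

4760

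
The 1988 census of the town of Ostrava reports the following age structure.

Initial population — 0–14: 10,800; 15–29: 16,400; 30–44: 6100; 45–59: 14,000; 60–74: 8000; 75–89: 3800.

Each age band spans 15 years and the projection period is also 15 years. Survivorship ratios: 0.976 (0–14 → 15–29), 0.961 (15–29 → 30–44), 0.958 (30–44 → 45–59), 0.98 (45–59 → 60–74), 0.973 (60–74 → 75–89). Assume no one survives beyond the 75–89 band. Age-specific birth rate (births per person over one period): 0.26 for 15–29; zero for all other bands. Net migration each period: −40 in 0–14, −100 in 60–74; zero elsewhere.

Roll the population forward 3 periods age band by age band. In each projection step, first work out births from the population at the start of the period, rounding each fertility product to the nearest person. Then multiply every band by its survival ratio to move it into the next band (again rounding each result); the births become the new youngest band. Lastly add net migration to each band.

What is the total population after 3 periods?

Let group 1 be 0–14 through group 6 = 75–89.
— Period 1 —
Births: 16400 × 0.26 = 4264
Group 2: 10800 × 0.976 = 10541
Group 3: 16400 × 0.961 = 15760
Group 4: 6100 × 0.958 = 5844
Group 5: 14000 × 0.98 = 13720
Group 6: 8000 × 0.973 = 7784
Net migration: Group 1 − 40 → 4224; Group 5 − 100 → 13620
→ [4224, 10541, 15760, 5844, 13620, 7784]
— Period 2 —
Births: 10541 × 0.26 = 2741
Group 2: 4224 × 0.976 = 4123
Group 3: 10541 × 0.961 = 10130
Group 4: 15760 × 0.958 = 15098
Group 5: 5844 × 0.98 = 5727
Group 6: 13620 × 0.973 = 13252
Net migration: Group 1 − 40 → 2701; Group 5 − 100 → 5627
→ [2701, 4123, 10130, 15098, 5627, 13252]
— Period 3 —
Births: 4123 × 0.26 = 1072
Group 2: 2701 × 0.976 = 2636
Group 3: 4123 × 0.961 = 3962
Group 4: 10130 × 0.958 = 9705
Group 5: 15098 × 0.98 = 14796
Group 6: 5627 × 0.973 = 5475
Net migration: Group 1 − 40 → 1032; Group 5 − 100 → 14696
→ [1032, 2636, 3962, 9705, 14696, 5475]
Total after period 3: 1032 + 2636 + 3962 + 9705 + 14696 + 5475 = 37506

37506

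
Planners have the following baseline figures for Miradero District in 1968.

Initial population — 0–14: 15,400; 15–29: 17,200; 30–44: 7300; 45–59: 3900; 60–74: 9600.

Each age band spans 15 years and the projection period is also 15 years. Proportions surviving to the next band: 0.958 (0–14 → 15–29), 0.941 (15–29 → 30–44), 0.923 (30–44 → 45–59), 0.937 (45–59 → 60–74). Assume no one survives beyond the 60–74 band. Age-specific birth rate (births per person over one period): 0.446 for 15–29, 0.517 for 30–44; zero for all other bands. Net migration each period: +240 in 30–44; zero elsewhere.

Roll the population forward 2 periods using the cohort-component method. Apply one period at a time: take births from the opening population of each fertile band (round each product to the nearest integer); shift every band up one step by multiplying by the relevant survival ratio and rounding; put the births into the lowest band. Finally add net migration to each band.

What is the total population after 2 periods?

Numbering the groups 1..5 from youngest to oldest:
[period 1]
Births: 17200 * 0.446 = 7671 ; 7300 * 0.517 = 3774 ⇒ total 11445
Group 2: 15400 * 0.958 = 14753
Group 3: 17200 * 0.941 = 16185
Group 4: 7300 * 0.923 = 6738
Group 5: 3900 * 0.937 = 3654
Net migration: Group 3 + 240 → 16425
→ [11445, 14753, 16425, 6738, 3654]
[period 2]
Births: 14753 * 0.446 = 6580 ; 16425 * 0.517 = 8492 ⇒ total 15072
Group 2: 11445 * 0.958 = 10964
Group 3: 14753 * 0.941 = 13883
Group 4: 16425 * 0.923 = 15160
Group 5: 6738 * 0.937 = 6314
Net migration: Group 3 + 240 → 14123
→ [15072, 10964, 14123, 15160, 6314]
Total after period 2: 15072 + 10964 + 14123 + 15160 + 6314 = 61633

61633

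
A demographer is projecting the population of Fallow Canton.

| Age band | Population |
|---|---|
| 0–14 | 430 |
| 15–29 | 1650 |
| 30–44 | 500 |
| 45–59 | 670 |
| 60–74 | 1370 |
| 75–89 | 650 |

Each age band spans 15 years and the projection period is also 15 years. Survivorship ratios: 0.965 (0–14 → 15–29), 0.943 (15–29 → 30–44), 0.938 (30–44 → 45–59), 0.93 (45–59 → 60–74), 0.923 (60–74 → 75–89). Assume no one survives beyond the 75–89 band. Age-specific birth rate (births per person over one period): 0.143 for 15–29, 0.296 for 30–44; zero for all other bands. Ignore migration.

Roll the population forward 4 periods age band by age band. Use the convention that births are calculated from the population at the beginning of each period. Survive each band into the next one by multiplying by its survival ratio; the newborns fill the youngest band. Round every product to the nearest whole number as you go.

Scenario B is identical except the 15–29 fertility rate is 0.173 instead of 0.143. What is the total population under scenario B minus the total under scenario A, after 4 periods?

After projecting period 1:
Births: 1650 * 0.143 = 236 ; 500 * 0.296 = 148 — total 384
15–29: 430 * 0.965 = 415
30–44: 1650 * 0.943 = 1556
45–59: 500 * 0.938 = 469
60–74: 670 * 0.93 = 623
75–89: 1370 * 0.923 = 1265
→ [384, 415, 1556, 469, 623, 1265]
After projecting period 2:
Births: 415 * 0.143 = 59 ; 1556 * 0.296 = 461 — total 520
15–29: 384 * 0.965 = 371
30–44: 415 * 0.943 = 391
45–59: 1556 * 0.938 = 1460
60–74: 469 * 0.93 = 436
75–89: 623 * 0.923 = 575
→ [520, 371, 391, 1460, 436, 575]
After projecting period 3:
Births: 371 * 0.143 = 53 ; 391 * 0.296 = 116 — total 169
15–29: 520 * 0.965 = 502
30–44: 371 * 0.943 = 350
45–59: 391 * 0.938 = 367
60–74: 1460 * 0.93 = 1358
75–89: 436 * 0.923 = 402
→ [169, 502, 350, 367, 1358, 402]
After projecting period 4:
Births: 502 * 0.143 = 72 ; 350 * 0.296 = 104 — total 176
15–29: 169 * 0.965 = 163
30–44: 502 * 0.943 = 473
45–59: 350 * 0.938 = 328
60–74: 367 * 0.93 = 341
75–89: 1358 * 0.923 = 1253
→ [176, 163, 473, 328, 341, 1253]
Scenario A total after 4 periods: 2734
Scenario B projection —
After projecting period 1:
Births: 1650 * 0.173 = 285 ; 500 * 0.296 = 148 — total 433
15–29: 430 * 0.965 = 415
30–44: 1650 * 0.943 = 1556
45–59: 500 * 0.938 = 469
60–74: 670 * 0.93 = 623
75–89: 1370 * 0.923 = 1265
→ [433, 415, 1556, 469, 623, 1265]
After projecting period 2:
Births: 415 * 0.173 = 72 ; 1556 * 0.296 = 461 — total 533
15–29: 433 * 0.965 = 418
30–44: 415 * 0.943 = 391
45–59: 1556 * 0.938 = 1460
60–74: 469 * 0.93 = 436
75–89: 623 * 0.923 = 575
→ [533, 418, 391, 1460, 436, 575]
After projecting period 3:
Births: 418 * 0.173 = 72 ; 391 * 0.296 = 116 — total 188
15–29: 533 * 0.965 = 514
30–44: 418 * 0.943 = 394
45–59: 391 * 0.938 = 367
60–74: 1460 * 0.93 = 1358
75–89: 436 * 0.923 = 402
→ [188, 514, 394, 367, 1358, 402]
After projecting period 4:
Births: 514 * 0.173 = 89 ; 394 * 0.296 = 117 — total 206
15–29: 188 * 0.965 = 181
30–44: 514 * 0.943 = 485
45–59: 394 * 0.938 = 370
60–74: 367 * 0.93 = 341
75–89: 1358 * 0.923 = 1253
→ [206, 181, 485, 370, 341, 1253]
Scenario B total after 4 periods: 2836
Difference B − A = 2836 − 2734 = 102

102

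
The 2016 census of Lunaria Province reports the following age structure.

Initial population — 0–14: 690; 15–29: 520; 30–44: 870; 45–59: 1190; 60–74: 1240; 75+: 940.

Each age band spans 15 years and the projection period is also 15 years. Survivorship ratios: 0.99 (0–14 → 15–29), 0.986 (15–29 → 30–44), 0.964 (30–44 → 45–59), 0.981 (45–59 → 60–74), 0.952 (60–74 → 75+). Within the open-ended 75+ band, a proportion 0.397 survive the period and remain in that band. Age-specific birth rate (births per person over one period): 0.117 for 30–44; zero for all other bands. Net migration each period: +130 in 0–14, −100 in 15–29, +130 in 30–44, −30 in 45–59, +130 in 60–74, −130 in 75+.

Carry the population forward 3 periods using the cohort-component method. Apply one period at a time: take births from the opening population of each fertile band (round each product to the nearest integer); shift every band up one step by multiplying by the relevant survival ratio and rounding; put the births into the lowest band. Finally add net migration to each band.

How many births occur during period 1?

After projecting period 1:
Births: 870 × 0.117 = 102
15–29: 690 × 0.99 = 683
30–44: 520 × 0.986 = 513
45–59: 870 × 0.964 = 839
60–74: 1190 × 0.981 = 1167
75+: 1240 × 0.952 + 940 × 0.397 = 1180 + 373 = 1553
Net migration: 0–14 + 130 → 232; 15–29 − 100 → 583; 30–44 + 130 → 643; 45–59 − 30 → 809; 60–74 + 130 → 1297; 75+ − 130 → 1423
Giving 232 / 583 / 643 / 809 / 1297 / 1423.

102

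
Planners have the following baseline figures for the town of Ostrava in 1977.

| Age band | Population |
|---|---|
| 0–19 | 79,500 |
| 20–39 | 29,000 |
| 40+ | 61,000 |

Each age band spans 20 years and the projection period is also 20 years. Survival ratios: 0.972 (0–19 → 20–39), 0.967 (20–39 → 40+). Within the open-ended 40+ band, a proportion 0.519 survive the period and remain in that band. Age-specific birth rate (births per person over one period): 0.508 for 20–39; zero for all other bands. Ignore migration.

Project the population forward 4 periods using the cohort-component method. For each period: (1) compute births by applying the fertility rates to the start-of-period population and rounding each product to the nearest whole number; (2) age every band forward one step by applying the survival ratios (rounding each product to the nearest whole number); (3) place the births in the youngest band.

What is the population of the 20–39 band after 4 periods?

7071

(Groups numbered youngest = 1 to oldest = 3.)
Period 1:
Births: 29000 × 0.508 = 14732
Group 2: 79500 × 0.972 = 77274
Group 3: 29000 × 0.967 + 61000 × 0.519 = 28043 + 31659 = 59702
→ [14732, 77274, 59702]
Period 2:
Births: 77274 × 0.508 = 39255
Group 2: 14732 × 0.972 = 14320
Group 3: 77274 × 0.967 + 59702 × 0.519 = 74724 + 30985 = 105709
→ [39255, 14320, 105709]
Period 3:
Births: 14320 × 0.508 = 7275
Group 2: 39255 × 0.972 = 38156
Group 3: 14320 × 0.967 + 105709 × 0.519 = 13847 + 54863 = 68710
→ [7275, 38156, 68710]
Period 4:
Births: 38156 × 0.508 = 19383
Group 2: 7275 × 0.972 = 7071
Group 3: 38156 × 0.967 + 68710 × 0.519 = 36897 + 35660 = 72557
→ [19383, 7071, 72557]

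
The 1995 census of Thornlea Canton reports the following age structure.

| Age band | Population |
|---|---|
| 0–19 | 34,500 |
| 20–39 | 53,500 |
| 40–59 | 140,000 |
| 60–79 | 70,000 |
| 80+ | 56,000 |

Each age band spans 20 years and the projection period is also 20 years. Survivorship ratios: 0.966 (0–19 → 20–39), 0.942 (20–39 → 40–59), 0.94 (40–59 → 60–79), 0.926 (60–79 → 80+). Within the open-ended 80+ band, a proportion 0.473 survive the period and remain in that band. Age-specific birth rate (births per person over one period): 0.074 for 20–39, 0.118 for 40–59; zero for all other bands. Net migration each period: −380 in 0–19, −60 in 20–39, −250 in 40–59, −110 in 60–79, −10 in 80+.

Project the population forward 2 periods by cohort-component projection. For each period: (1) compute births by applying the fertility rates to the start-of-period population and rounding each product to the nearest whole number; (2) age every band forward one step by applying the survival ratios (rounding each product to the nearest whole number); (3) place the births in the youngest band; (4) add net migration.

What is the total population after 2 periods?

Numbering the groups 1..5 from youngest to oldest:
Period 1:
Births: 53500 × 0.074 = 3959  |  140000 × 0.118 = 16520 ⇒ total 20479
Group 2: 34500 × 0.966 = 33327
Group 3: 53500 × 0.942 = 50397
Group 4: 140000 × 0.94 = 131600
Group 5: 70000 × 0.926 + 56000 × 0.473 = 64820 + 26488 = 91308
Net migration: Group 1 − 380 → 20099; Group 2 − 60 → 33267; Group 3 − 250 → 50147; Group 4 − 110 → 131490; Group 5 − 10 → 91298
→ [20099, 33267, 50147, 131490, 91298]
Period 2:
Births: 33267 × 0.074 = 2462  |  50147 × 0.118 = 5917 ⇒ total 8379
Group 2: 20099 × 0.966 = 19416
Group 3: 33267 × 0.942 = 31338
Group 4: 50147 × 0.94 = 47138
Group 5: 131490 × 0.926 + 91298 × 0.473 = 121760 + 43184 = 164944
Net migration: Group 1 − 380 → 7999; Group 2 − 60 → 19356; Group 3 − 250 → 31088; Group 4 − 110 → 47028; Group 5 − 10 → 164934
→ [7999, 19356, 31088, 47028, 164934]
Total after period 2: 7999 + 19356 + 31088 + 47028 + 164934 = 270405

270405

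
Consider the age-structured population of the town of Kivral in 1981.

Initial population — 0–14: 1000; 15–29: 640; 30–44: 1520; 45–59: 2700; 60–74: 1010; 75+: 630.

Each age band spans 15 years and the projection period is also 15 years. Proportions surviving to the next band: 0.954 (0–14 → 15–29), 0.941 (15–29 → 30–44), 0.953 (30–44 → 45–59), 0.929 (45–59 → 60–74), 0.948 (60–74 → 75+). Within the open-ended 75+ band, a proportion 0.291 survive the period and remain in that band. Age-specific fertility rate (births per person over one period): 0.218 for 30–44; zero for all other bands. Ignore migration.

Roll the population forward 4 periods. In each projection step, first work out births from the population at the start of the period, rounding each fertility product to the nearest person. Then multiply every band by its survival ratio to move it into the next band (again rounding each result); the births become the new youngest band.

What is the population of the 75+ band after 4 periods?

1106

(Bands numbered youngest = 1 to oldest = 6.)
— Period 1 —
Births: 1520 × 0.218 = 331
Band 2: 1000 × 0.954 = 954
Band 3: 640 × 0.941 = 602
Band 4: 1520 × 0.953 = 1449
Band 5: 2700 × 0.929 = 2508
Band 6: 1010 × 0.948 + 630 × 0.291 = 957 + 183 = 1140
End of period: [331, 954, 602, 1449, 2508, 1140]
— Period 2 —
Births: 602 × 0.218 = 131
Band 2: 331 × 0.954 = 316
Band 3: 954 × 0.941 = 898
Band 4: 602 × 0.953 = 574
Band 5: 1449 × 0.929 = 1346
Band 6: 2508 × 0.948 + 1140 × 0.291 = 2378 + 332 = 2710
End of period: [131, 316, 898, 574, 1346, 2710]
— Period 3 —
Births: 898 × 0.218 = 196
Band 2: 131 × 0.954 = 125
Band 3: 316 × 0.941 = 297
Band 4: 898 × 0.953 = 856
Band 5: 574 × 0.929 = 533
Band 6: 1346 × 0.948 + 2710 × 0.291 = 1276 + 789 = 2065
End of period: [196, 125, 297, 856, 533, 2065]
— Period 4 —
Births: 297 × 0.218 = 65
Band 2: 196 × 0.954 = 187
Band 3: 125 × 0.941 = 118
Band 4: 297 × 0.953 = 283
Band 5: 856 × 0.929 = 795
Band 6: 533 × 0.948 + 2065 × 0.291 = 505 + 601 = 1106
End of period: [65, 187, 118, 283, 795, 1106]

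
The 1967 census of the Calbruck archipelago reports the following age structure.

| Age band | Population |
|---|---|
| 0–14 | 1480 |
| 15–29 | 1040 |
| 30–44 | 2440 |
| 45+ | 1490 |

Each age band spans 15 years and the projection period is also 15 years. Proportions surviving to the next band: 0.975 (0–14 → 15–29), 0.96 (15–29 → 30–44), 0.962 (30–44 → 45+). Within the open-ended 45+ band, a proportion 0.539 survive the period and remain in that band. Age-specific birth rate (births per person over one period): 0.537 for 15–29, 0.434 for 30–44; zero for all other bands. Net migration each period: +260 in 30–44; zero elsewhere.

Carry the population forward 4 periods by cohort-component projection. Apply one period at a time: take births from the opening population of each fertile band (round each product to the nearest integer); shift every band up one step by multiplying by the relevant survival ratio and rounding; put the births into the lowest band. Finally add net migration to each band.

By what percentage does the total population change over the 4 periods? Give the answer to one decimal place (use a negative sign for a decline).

22.2

Period 1.
Births: 1040 × 0.537 = 558  |  2440 × 0.434 = 1059 → total 1617
15–29: 1480 × 0.975 = 1443
30–44: 1040 × 0.96 = 998
45+: 2440 × 0.962 + 1490 × 0.539 = 2347 + 803 = 3150
Net migration: 30–44 + 260 → 1258
End of period: [1617, 1443, 1258, 3150]
Period 2.
Births: 1443 × 0.537 = 775  |  1258 × 0.434 = 546 → total 1321
15–29: 1617 × 0.975 = 1577
30–44: 1443 × 0.96 = 1385
45+: 1258 × 0.962 + 3150 × 0.539 = 1210 + 1698 = 2908
Net migration: 30–44 + 260 → 1645
End of period: [1321, 1577, 1645, 2908]
Period 3.
Births: 1577 × 0.537 = 847  |  1645 × 0.434 = 714 → total 1561
15–29: 1321 × 0.975 = 1288
30–44: 1577 × 0.96 = 1514
45+: 1645 × 0.962 + 2908 × 0.539 = 1582 + 1567 = 3149
Net migration: 30–44 + 260 → 1774
End of period: [1561, 1288, 1774, 3149]
Period 4.
Births: 1288 × 0.537 = 692  |  1774 × 0.434 = 770 → total 1462
15–29: 1561 × 0.975 = 1522
30–44: 1288 × 0.96 = 1236
45+: 1774 × 0.962 + 3149 × 0.539 = 1707 + 1697 = 3404
Net migration: 30–44 + 260 → 1496
End of period: [1462, 1522, 1496, 3404]
Total: 6450 → 7884; change = 1434; percentage change = 22.2%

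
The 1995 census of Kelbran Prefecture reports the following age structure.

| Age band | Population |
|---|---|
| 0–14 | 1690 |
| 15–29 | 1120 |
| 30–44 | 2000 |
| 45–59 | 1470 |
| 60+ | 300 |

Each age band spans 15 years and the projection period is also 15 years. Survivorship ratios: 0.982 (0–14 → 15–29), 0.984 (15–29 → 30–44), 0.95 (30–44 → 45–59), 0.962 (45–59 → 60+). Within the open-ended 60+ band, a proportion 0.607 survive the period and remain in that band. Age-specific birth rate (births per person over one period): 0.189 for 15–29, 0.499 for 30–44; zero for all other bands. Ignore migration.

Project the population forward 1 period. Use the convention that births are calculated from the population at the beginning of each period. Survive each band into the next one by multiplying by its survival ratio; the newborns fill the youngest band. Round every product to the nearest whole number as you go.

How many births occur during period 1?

1210

Let group 1 be 0–14 through group 5 = 60+.
After projecting period 1:
Births: 1120 × 0.189 = 212, 2000 × 0.499 = 998 → 1210
Group 2: 1690 × 0.982 = 1660
Group 3: 1120 × 0.984 = 1102
Group 4: 2000 × 0.95 = 1900
Group 5: 1470 × 0.962 + 300 × 0.607 = 1414 + 182 = 1596
Giving 1210 / 1660 / 1102 / 1900 / 1596.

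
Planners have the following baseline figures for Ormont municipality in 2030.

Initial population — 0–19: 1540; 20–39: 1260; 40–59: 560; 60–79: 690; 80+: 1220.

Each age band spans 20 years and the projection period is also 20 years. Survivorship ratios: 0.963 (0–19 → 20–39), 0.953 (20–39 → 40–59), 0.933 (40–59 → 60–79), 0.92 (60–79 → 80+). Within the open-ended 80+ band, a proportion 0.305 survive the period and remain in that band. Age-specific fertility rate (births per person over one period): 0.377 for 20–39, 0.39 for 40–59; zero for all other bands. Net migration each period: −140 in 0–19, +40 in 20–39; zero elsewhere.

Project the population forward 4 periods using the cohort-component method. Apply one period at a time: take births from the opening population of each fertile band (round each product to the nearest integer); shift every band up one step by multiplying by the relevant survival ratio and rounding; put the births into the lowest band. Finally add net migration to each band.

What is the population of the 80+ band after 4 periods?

Call the bands 1 to 5, youngest first.
[period 1]
Births: 1260 * 0.377 = 475  |  560 * 0.39 = 218 → 693
Band 2: 1540 * 0.963 = 1483
Band 3: 1260 * 0.953 = 1201
Band 4: 560 * 0.933 = 522
Band 5: 690 * 0.92 + 1220 * 0.305 = 635 + 372 = 1007
Net migration: Band 1 − 140 → 553; Band 2 + 40 → 1523
→ [553, 1523, 1201, 522, 1007]
[period 2]
Births: 1523 * 0.377 = 574  |  1201 * 0.39 = 468 → 1042
Band 2: 553 * 0.963 = 533
Band 3: 1523 * 0.953 = 1451
Band 4: 1201 * 0.933 = 1121
Band 5: 522 * 0.92 + 1007 * 0.305 = 480 + 307 = 787
Net migration: Band 1 − 140 → 902; Band 2 + 40 → 573
→ [902, 573, 1451, 1121, 787]
[period 3]
Births: 573 * 0.377 = 216  |  1451 * 0.39 = 566 → 782
Band 2: 902 * 0.963 = 869
Band 3: 573 * 0.953 = 546
Band 4: 1451 * 0.933 = 1354
Band 5: 1121 * 0.92 + 787 * 0.305 = 1031 + 240 = 1271
Net migration: Band 1 − 140 → 642; Band 2 + 40 → 909
→ [642, 909, 546, 1354, 1271]
[period 4]
Births: 909 * 0.377 = 343  |  546 * 0.39 = 213 → 556
Band 2: 642 * 0.963 = 618
Band 3: 909 * 0.953 = 866
Band 4: 546 * 0.933 = 509
Band 5: 1354 * 0.92 + 1271 * 0.305 = 1246 + 388 = 1634
Net migration: Band 1 − 140 → 416; Band 2 + 40 → 658
→ [416, 658, 866, 509, 1634]

1634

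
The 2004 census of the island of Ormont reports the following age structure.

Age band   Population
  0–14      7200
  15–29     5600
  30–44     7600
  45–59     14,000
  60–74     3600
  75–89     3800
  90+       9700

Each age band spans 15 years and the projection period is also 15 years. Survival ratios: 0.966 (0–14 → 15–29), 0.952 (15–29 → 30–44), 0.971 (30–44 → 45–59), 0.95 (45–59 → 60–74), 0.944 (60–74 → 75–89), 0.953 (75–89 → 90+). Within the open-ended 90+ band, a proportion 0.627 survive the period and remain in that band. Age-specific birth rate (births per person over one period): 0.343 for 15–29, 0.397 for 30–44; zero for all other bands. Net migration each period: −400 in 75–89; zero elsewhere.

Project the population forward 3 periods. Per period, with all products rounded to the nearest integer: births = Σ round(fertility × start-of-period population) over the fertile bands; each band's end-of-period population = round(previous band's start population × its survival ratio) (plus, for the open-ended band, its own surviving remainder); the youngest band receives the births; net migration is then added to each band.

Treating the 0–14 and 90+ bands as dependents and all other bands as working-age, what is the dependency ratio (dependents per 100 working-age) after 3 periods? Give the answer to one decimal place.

81.1

[period 1]
Births: 5600 × 0.343 = 1921, 7600 × 0.397 = 3017 → 4938
15–29: 7200 × 0.966 = 6955
30–44: 5600 × 0.952 = 5331
45–59: 7600 × 0.971 = 7380
60–74: 14000 × 0.95 = 13300
75–89: 3600 × 0.944 = 3398
90+: 3800 × 0.953 + 9700 × 0.627 = 3621 + 6082 = 9703
Net migration: 75–89 − 400 → 2998
Giving 4938 / 6955 / 5331 / 7380 / 13300 / 2998 / 9703.
[period 2]
Births: 6955 × 0.343 = 2386, 5331 × 0.397 = 2116 → 4502
15–29: 4938 × 0.966 = 4770
30–44: 6955 × 0.952 = 6621
45–59: 5331 × 0.971 = 5176
60–74: 7380 × 0.95 = 7011
75–89: 13300 × 0.944 = 12555
90+: 2998 × 0.953 + 9703 × 0.627 = 2857 + 6084 = 8941
Net migration: 75–89 − 400 → 12155
Giving 4502 / 4770 / 6621 / 5176 / 7011 / 12155 / 8941.
[period 3]
Births: 4770 × 0.343 = 1636, 6621 × 0.397 = 2629 → 4265
15–29: 4502 × 0.966 = 4349
30–44: 4770 × 0.952 = 4541
45–59: 6621 × 0.971 = 6429
60–74: 5176 × 0.95 = 4917
75–89: 7011 × 0.944 = 6618
90+: 12155 × 0.953 + 8941 × 0.627 = 11584 + 5606 = 17190
Net migration: 75–89 − 400 → 6218
Giving 4265 / 4349 / 4541 / 6429 / 4917 / 6218 / 17190.
Dependents (band 0–14 + band 90+) = 4265 + 17190 = 21455; working-age = 26454; ratio = 21455/26454 × 100 = 81.1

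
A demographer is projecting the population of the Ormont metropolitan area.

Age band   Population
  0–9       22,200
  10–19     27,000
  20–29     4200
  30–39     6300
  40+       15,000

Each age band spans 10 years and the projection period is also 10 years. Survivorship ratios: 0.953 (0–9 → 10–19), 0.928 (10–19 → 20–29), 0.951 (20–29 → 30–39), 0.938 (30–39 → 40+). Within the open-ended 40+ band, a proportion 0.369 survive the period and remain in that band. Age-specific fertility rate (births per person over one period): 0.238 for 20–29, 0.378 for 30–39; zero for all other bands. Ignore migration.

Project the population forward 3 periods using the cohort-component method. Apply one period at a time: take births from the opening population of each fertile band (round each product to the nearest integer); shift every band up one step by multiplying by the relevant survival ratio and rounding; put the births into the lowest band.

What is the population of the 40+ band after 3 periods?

After projecting period 1:
Births: 4200 × 0.238 = 1000, 6300 × 0.378 = 2381 — total 3381
10–19: 22200 × 0.953 = 21157
20–29: 27000 × 0.928 = 25056
30–39: 4200 × 0.951 = 3994
40+: 6300 × 0.938 + 15000 × 0.369 = 5909 + 5535 = 11444
Giving 3381 / 21157 / 25056 / 3994 / 11444.
After projecting period 2:
Births: 25056 × 0.238 = 5963, 3994 × 0.378 = 1510 — total 7473
10–19: 3381 × 0.953 = 3222
20–29: 21157 × 0.928 = 19634
30–39: 25056 × 0.951 = 23828
40+: 3994 × 0.938 + 11444 × 0.369 = 3746 + 4223 = 7969
Giving 7473 / 3222 / 19634 / 23828 / 7969.
After projecting period 3:
Births: 19634 × 0.238 = 4673, 23828 × 0.378 = 9007 — total 13680
10–19: 7473 × 0.953 = 7122
20–29: 3222 × 0.928 = 2990
30–39: 19634 × 0.951 = 18672
40+: 23828 × 0.938 + 7969 × 0.369 = 22351 + 2941 = 25292
Giving 13680 / 7122 / 2990 / 18672 / 25292.

25292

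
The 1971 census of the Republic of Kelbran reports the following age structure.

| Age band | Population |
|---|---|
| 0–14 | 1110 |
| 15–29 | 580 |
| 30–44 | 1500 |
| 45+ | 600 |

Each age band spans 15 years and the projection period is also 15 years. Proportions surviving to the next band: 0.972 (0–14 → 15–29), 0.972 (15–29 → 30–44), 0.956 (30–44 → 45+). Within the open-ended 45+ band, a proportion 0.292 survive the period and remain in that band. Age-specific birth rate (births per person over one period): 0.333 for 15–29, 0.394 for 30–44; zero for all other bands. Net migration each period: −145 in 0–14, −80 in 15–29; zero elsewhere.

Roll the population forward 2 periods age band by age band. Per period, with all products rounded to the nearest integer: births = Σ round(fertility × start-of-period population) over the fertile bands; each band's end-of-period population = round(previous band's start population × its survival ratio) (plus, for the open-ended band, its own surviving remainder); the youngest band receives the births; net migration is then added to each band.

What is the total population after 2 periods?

2931

(Groups numbered youngest = 1 to oldest = 4.)
— Period 1 —
Births: 580 × 0.333 = 193  |  1500 × 0.394 = 591 → 784
Group 2: 1110 × 0.972 = 1079
Group 3: 580 × 0.972 = 564
Group 4: 1500 × 0.956 + 600 × 0.292 = 1434 + 175 = 1609
Net migration: Group 1 − 145 → 639; Group 2 − 80 → 999
Giving 639 / 999 / 564 / 1609.
— Period 2 —
Births: 999 × 0.333 = 333  |  564 × 0.394 = 222 → 555
Group 2: 639 × 0.972 = 621
Group 3: 999 × 0.972 = 971
Group 4: 564 × 0.956 + 1609 × 0.292 = 539 + 470 = 1009
Net migration: Group 1 − 145 → 410; Group 2 − 80 → 541
Giving 410 / 541 / 971 / 1009.
Total after period 2: 410 + 541 + 971 + 1009 = 2931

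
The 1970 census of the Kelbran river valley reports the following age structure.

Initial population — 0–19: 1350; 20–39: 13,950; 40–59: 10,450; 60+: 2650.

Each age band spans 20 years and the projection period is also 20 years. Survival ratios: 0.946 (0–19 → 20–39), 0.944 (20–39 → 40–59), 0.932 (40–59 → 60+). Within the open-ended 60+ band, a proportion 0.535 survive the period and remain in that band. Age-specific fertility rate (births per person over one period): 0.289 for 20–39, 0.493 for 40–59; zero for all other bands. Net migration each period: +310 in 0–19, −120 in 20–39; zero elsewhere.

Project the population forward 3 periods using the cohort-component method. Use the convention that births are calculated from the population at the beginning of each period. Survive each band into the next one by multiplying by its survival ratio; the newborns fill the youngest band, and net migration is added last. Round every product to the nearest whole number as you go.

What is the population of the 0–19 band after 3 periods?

3409

Call the bands 1 to 4, youngest first.
After projecting period 1:
Births: 13950 × 0.289 = 4032, 10450 × 0.493 = 5152 — total 9184
Band 2: 1350 × 0.946 = 1277
Band 3: 13950 × 0.944 = 13169
Band 4: 10450 × 0.932 + 2650 × 0.535 = 9739 + 1418 = 11157
Net migration: Band 1 + 310 → 9494; Band 2 − 120 → 1157
→ [9494, 1157, 13169, 11157]
After projecting period 2:
Births: 1157 × 0.289 = 334, 13169 × 0.493 = 6492 — total 6826
Band 2: 9494 × 0.946 = 8981
Band 3: 1157 × 0.944 = 1092
Band 4: 13169 × 0.932 + 11157 × 0.535 = 12274 + 5969 = 18243
Net migration: Band 1 + 310 → 7136; Band 2 − 120 → 8861
→ [7136, 8861, 1092, 18243]
After projecting period 3:
Births: 8861 × 0.289 = 2561, 1092 × 0.493 = 538 — total 3099
Band 2: 7136 × 0.946 = 6751
Band 3: 8861 × 0.944 = 8365
Band 4: 1092 × 0.932 + 18243 × 0.535 = 1018 + 9760 = 10778
Net migration: Band 1 + 310 → 3409; Band 2 − 120 → 6631
→ [3409, 6631, 8365, 10778]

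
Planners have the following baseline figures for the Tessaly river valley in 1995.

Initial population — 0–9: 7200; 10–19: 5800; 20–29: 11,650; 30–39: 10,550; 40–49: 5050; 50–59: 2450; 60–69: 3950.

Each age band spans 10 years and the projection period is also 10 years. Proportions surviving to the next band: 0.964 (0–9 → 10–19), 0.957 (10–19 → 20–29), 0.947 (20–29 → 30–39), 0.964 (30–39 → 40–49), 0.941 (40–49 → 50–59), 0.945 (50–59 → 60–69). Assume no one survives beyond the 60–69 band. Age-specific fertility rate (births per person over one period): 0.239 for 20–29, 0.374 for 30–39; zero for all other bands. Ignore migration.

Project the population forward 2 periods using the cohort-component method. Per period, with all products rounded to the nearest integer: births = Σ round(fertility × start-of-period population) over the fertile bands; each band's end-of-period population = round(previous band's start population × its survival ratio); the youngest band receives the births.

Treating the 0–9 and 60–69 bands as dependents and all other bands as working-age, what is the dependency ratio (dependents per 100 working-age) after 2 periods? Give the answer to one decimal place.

Period 1.
Births: 11650 * 0.239 = 2784  |  10550 * 0.374 = 3946 → total 6730
10–19: 7200 * 0.964 = 6941
20–29: 5800 * 0.957 = 5551
30–39: 11650 * 0.947 = 11033
40–49: 10550 * 0.964 = 10170
50–59: 5050 * 0.941 = 4752
60–69: 2450 * 0.945 = 2315
→ [6730, 6941, 5551, 11033, 10170, 4752, 2315]
Period 2.
Births: 5551 * 0.239 = 1327  |  11033 * 0.374 = 4126 → total 5453
10–19: 6730 * 0.964 = 6488
20–29: 6941 * 0.957 = 6643
30–39: 5551 * 0.947 = 5257
40–49: 11033 * 0.964 = 10636
50–59: 10170 * 0.941 = 9570
60–69: 4752 * 0.945 = 4491
→ [5453, 6488, 6643, 5257, 10636, 9570, 4491]
Dependents (band 0–9 + band 60–69) = 5453 + 4491 = 9944; working-age = 38594; ratio = 9944/38594 × 100 = 25.8

25.8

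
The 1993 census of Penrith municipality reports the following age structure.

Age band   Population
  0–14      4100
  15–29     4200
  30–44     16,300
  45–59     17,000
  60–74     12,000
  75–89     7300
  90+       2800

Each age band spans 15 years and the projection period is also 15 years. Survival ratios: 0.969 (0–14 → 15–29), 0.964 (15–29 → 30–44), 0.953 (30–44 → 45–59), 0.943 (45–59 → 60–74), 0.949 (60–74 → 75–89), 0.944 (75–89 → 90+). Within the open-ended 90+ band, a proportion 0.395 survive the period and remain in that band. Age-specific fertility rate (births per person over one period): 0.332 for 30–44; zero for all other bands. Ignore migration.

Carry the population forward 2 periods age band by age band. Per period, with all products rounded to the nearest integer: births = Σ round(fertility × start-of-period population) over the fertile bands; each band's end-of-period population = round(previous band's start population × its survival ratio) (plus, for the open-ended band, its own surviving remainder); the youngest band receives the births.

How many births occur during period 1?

Period 1.
Births: 16300 × 0.332 = 5412
15–29: 4100 × 0.969 = 3973
30–44: 4200 × 0.964 = 4049
45–59: 16300 × 0.953 = 15534
60–74: 17000 × 0.943 = 16031
75–89: 12000 × 0.949 = 11388
90+: 7300 × 0.944 + 2800 × 0.395 = 6891 + 1106 = 7997
Giving 5412 / 3973 / 4049 / 15534 / 16031 / 11388 / 7997.

5412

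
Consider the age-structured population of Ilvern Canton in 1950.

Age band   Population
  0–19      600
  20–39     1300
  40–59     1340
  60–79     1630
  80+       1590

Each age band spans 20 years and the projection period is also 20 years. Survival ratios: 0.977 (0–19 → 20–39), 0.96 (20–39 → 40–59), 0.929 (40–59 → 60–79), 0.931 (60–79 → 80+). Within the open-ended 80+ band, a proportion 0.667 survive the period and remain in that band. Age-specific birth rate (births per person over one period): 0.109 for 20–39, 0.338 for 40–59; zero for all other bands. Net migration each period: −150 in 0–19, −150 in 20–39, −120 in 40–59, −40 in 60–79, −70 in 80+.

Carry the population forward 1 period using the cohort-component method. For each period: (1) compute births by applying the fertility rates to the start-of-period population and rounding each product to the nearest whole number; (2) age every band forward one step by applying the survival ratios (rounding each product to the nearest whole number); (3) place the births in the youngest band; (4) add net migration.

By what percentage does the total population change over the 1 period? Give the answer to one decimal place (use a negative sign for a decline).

-11.4

[period 1]
Births: 1300 * 0.109 = 142 ; 1340 * 0.338 = 453 ⇒ total 595
20–39: 600 * 0.977 = 586
40–59: 1300 * 0.96 = 1248
60–79: 1340 * 0.929 = 1245
80+: 1630 * 0.931 + 1590 * 0.667 = 1518 + 1061 = 2579
Net migration: 0–19 − 150 → 445; 20–39 − 150 → 436; 40–59 − 120 → 1128; 60–79 − 40 → 1205; 80+ − 70 → 2509
End of period: [445, 436, 1128, 1205, 2509]
Total: 6460 → 5723; change = -737; percentage change = -11.4%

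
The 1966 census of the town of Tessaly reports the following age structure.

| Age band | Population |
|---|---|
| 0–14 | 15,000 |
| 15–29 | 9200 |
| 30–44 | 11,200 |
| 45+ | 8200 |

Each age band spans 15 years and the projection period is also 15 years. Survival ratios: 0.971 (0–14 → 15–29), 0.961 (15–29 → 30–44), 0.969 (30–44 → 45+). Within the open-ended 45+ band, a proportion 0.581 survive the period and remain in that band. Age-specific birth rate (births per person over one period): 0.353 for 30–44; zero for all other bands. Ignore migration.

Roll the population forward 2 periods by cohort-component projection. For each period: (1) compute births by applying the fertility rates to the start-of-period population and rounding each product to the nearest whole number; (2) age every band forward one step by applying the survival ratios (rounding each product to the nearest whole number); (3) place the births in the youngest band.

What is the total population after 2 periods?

38597

(Groups numbered youngest = 1 to oldest = 4.)
— Period 1 —
Births: 11200 × 0.353 = 3954
Group 2: 15000 × 0.971 = 14565
Group 3: 9200 × 0.961 = 8841
Group 4: 11200 × 0.969 + 8200 × 0.581 = 10853 + 4764 = 15617
→ [3954, 14565, 8841, 15617]
— Period 2 —
Births: 8841 × 0.353 = 3121
Group 2: 3954 × 0.971 = 3839
Group 3: 14565 × 0.961 = 13997
Group 4: 8841 × 0.969 + 15617 × 0.581 = 8567 + 9073 = 17640
→ [3121, 3839, 13997, 17640]
Total after period 2: 3121 + 3839 + 13997 + 17640 = 38597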